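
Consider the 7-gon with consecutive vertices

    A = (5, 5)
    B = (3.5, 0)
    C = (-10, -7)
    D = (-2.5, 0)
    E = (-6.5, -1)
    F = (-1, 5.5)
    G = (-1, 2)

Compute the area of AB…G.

Cross-terms: -17.5, -24.5, -17.5, 2.5, -36.75, 3.5, -15  ⇒  Σ = -105.25
Area = |Σ|/2 = 52.625.

52.625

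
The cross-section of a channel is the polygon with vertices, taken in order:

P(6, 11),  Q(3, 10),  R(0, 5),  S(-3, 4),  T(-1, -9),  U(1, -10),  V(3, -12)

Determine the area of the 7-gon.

115

Apply the surveyor's formula: 2A = Σ (x_i·y_{i+1} − x_{i+1}·y_i), indices taken mod 7.
Σ = (27) + (15) + (15) + (31) + (19) + (18) + (105) = 230
Area = |Σ|/2 = 115.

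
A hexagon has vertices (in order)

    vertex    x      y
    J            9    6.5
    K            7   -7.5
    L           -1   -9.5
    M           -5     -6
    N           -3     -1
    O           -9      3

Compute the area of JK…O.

172.5

Σ = (-113) + (-74) + (-41.5) + (-13) + (-18) + (-85.5) = -345
Area = |Σ|/2 = 172.5.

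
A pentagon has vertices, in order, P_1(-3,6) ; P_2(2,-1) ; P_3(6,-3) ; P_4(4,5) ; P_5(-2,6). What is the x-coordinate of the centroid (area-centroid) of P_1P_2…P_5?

Apply the shoelace (surveyor's) formula. First the cross-terms c_i = x_i·y_{i+1} − x_{i+1}·y_i:
  -9, 0, 42, 34, 6  ⇒  2A = 73, A = 36.5.
Then Σ (x_i + x_{i+1})·c_i = 467, so x̄ = 467 / (6·36.5) = 467/219.

467/219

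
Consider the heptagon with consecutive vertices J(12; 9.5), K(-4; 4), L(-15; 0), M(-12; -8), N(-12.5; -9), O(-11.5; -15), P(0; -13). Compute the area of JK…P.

331.75

Apply the shoelace (surveyor's) formula: 2A = Σ (x_i·y_{i+1} − x_{i+1}·y_i), indices taken mod 7.
Cross-terms: 86, 60, 120, 8, 84, 149.5, 156  ⇒  Σ = 663.5
Area = |Σ|/2 = 331.75.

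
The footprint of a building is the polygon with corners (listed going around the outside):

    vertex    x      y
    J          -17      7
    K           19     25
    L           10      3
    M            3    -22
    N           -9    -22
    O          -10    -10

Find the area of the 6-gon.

Σ = (-558) + (-193) + (-229) + (-264) + (-130) + (-240) = -1614
Area = |Σ|/2 = 807.

807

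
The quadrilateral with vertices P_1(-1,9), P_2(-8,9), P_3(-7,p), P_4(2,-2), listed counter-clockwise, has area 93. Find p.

-3

Write out the shoelace sum; only the two edges meeting at P_3 involve p:
2·Area = [((-8)·p − (-7)·9) + ((-7)·(-2) − 2·p)] + 79
       = -10·p + 156 = 186
⇒ p = -3.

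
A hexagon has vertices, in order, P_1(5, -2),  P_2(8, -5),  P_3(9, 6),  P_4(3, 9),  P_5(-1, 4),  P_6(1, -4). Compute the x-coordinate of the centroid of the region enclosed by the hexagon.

395/93

Apply Gauss's area formula. First the cross-terms c_i = x_i·y_{i+1} − x_{i+1}·y_i:
  -9, 93, 63, 21, 0, 18  ⇒  2A = 186, A = 93.
Then Σ (x_i + x_{i+1})·c_i = 2370, so x̄ = 2370 / (6·93) = 395/93.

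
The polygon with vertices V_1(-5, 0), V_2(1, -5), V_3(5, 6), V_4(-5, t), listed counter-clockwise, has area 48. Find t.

1

Write out the shoelace sum; only the two edges meeting at V_4 involve t:
2·Area = [(5·t − (-5)·6) + ((-5)·0 − (-5)·t)] + 56
       = 10·t + 86 = 96
⇒ t = 1.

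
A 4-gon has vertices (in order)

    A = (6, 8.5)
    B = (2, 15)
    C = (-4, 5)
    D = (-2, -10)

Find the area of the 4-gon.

118

Σ = (73) + (70) + (50) + (43) = 236
Area = |Σ|/2 = 118.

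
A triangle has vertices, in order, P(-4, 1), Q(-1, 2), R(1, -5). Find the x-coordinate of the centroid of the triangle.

-4/3

Apply Gauss's area formula. First the cross-terms c_i = x_i·y_{i+1} − x_{i+1}·y_i:
  -7, 3, -19  ⇒  2A = -23, A = -11.5.
Then Σ (x_i + x_{i+1})·c_i = 92, so x̄ = 92 / (6·(-11.5)) = -4/3.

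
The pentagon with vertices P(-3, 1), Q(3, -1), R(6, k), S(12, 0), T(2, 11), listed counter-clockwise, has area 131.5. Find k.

Write out the shoelace sum; only the two edges meeting at R involve k:
2·Area = [(3·k − 6·(-1)) + (6·0 − 12·k)] + 167
       = -9·k + 173 = 263
⇒ k = -10.

-10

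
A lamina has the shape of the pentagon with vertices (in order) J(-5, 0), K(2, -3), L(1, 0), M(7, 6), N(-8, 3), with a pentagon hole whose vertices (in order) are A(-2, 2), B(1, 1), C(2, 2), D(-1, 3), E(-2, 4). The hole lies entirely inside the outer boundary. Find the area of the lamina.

49

Outer boundary:
Apply the surveyor's formula: 2A = Σ (x_i·y_{i+1} − x_{i+1}·y_i), indices taken mod 5.
Σ = (15) + (3) + (6) + (69) + (15) = 108
Area = |Σ|/2 = 54.
Hole:
Apply the shoelace (surveyor's) formula: 2A = Σ (x_i·y_{i+1} − x_{i+1}·y_i), indices taken mod 5.
A→B: (-2)(1) − (1)(2) = -4
B→C: (1)(2) − (2)(1) = 0
C→D: (2)(3) − (-1)(2) = 8
D→E: (-1)(4) − (-2)(3) = 2
E→A: (-2)(2) − (-2)(4) = 4
Σ = 10
Area = |Σ|/2 = 5.
Net area = 54 − 5 = 49.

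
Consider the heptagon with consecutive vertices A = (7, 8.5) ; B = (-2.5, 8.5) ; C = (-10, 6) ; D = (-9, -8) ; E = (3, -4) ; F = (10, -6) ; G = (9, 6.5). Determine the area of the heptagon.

258.375

A→B: (7)(8.5) − (-2.5)(8.5) = 80.75
B→C: (-2.5)(6) − (-10)(8.5) = 70
C→D: (-10)(-8) − (-9)(6) = 134
D→E: (-9)(-4) − (3)(-8) = 60
E→F: (3)(-6) − (10)(-4) = 22
F→G: (10)(6.5) − (9)(-6) = 119
G→A: (9)(8.5) − (7)(6.5) = 31
Σ = 516.75
Area = |Σ|/2 = 258.375.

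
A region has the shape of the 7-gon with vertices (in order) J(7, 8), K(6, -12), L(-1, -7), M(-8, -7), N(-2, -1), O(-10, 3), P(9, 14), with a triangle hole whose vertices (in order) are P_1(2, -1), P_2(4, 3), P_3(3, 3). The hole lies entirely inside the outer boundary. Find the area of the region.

223

Outer boundary:
Apply Gauss's area formula: 2A = Σ (x_i·y_{i+1} − x_{i+1}·y_i), indices taken mod 7.
Σ = (-132) + (-54) + (-49) + (-6) + (-16) + (-167) + (-26) = -450
Area = |Σ|/2 = 225.
Hole:
Apply the surveyor's formula: 2A = Σ (x_i·y_{i+1} − x_{i+1}·y_i), indices taken mod 3.
Cross-terms: 10, 3, -9  ⇒  Σ = 4
Area = |Σ|/2 = 2.
Net area = 225 − 2 = 223.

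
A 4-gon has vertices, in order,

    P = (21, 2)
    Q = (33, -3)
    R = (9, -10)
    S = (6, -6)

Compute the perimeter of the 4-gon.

60

|PQ| = √((12)² + (-5)²) = √169 = 13
|QR| = √((-24)² + (-7)²) = √625 = 25
|RS| = √((-3)² + (4)²) = √25 = 5
|SP| = √((15)² + (8)²) = √289 = 17
Perimeter = 13 + 25 + 5 + 17 = 60.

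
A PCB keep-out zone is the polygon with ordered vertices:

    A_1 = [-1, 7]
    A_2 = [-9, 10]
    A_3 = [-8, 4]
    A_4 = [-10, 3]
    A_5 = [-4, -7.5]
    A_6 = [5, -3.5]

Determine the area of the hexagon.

141.5

Σ = (53) + (44) + (16) + (87) + (51.5) + (31.5) = 283
Area = |Σ|/2 = 141.5.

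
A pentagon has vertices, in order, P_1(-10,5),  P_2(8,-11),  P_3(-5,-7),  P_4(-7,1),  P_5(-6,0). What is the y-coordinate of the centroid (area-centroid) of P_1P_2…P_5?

-586/119

Apply the surveyor's formula. First the cross-terms c_i = x_i·y_{i+1} − x_{i+1}·y_i:
  70, -111, -54, 6, -30  ⇒  2A = -119, A = -59.5.
Then Σ (y_i + y_{i+1})·c_i = 1758, so ȳ = 1758 / (6·(-59.5)) = -586/119.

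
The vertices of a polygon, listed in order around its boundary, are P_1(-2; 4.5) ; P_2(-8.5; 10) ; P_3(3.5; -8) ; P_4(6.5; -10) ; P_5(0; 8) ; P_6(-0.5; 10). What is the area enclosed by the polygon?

71

Apply the shoelace formula: 2A = Σ (x_i·y_{i+1} − x_{i+1}·y_i), indices taken mod 6.
Σ = (18.25) + (33) + (17) + (52) + (4) + (17.75) = 142
Area = |Σ|/2 = 71.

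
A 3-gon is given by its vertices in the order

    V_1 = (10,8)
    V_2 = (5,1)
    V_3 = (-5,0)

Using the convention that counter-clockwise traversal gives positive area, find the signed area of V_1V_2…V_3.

Apply the shoelace formula: 2A = Σ (x_i·y_{i+1} − x_{i+1}·y_i), indices taken mod 3.
Cross-terms: -30, 5, -40  ⇒  Σ = -65
Signed area = Σ/2 = -32.5 (negative ⇒ clockwise traversal).

-32.5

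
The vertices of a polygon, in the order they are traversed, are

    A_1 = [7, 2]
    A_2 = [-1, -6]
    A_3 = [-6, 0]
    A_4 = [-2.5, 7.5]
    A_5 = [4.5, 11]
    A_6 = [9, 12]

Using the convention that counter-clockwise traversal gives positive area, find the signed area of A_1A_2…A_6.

Σ = (-40) + (-36) + (-45) + (-61.25) + (-45) + (-66) = -293.25
Signed area = Σ/2 = -146.625 (negative ⇒ clockwise traversal).

-146.625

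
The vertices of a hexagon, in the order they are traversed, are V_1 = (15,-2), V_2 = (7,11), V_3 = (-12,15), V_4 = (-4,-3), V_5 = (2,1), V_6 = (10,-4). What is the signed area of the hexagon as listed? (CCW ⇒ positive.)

Σ = (179) + (237) + (96) + (2) + (-18) + (40) = 536
Signed area = Σ/2 = 268 (positive ⇒ counter-clockwise traversal).

268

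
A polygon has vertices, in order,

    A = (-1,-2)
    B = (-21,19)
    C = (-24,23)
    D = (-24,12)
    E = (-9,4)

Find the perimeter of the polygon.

72

|AB| = √((-20)² + (21)²) = √841 = 29
|BC| = √((-3)² + (4)²) = √25 = 5
|CD| = √((0)² + (-11)²) = √121 = 11
|DE| = √((15)² + (-8)²) = √289 = 17
|EA| = √((8)² + (-6)²) = √100 = 10
Perimeter = 29 + 5 + 11 + 17 + 10 = 72.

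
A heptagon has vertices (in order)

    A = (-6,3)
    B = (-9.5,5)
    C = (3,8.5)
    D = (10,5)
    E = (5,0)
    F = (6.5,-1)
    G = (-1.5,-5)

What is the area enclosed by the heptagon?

Σ = (-1.5) + (-95.75) + (-70) + (-25) + (-5) + (-34) + (-34.5) = -265.75
Area = |Σ|/2 = 132.875.

132.875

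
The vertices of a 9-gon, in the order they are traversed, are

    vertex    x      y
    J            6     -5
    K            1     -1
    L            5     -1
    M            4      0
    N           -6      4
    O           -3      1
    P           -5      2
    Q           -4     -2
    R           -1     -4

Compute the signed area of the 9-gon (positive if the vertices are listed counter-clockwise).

Apply the surveyor's formula: 2A = Σ (x_i·y_{i+1} − x_{i+1}·y_i), indices taken mod 9.
Cross-terms: -1, 4, 4, 16, 6, -1, 18, 14, 29  ⇒  Σ = 89
Signed area = Σ/2 = 44.5 (positive ⇒ counter-clockwise traversal).

44.5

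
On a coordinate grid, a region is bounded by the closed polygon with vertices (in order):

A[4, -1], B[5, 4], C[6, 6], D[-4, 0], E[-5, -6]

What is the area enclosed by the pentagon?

Σ = (21) + (6) + (24) + (24) + (29) = 104
Area = |Σ|/2 = 52.

52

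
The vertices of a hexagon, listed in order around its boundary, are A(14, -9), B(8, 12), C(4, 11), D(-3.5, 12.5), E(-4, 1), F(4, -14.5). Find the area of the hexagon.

Apply the surveyor's formula: 2A = Σ (x_i·y_{i+1} − x_{i+1}·y_i), indices taken mod 6.
A→B: (14)(12) − (8)(-9) = 240
B→C: (8)(11) − (4)(12) = 40
C→D: (4)(12.5) − (-3.5)(11) = 88.5
D→E: (-3.5)(1) − (-4)(12.5) = 46.5
E→F: (-4)(-14.5) − (4)(1) = 54
F→A: (4)(-9) − (14)(-14.5) = 167
Σ = 636
Area = |Σ|/2 = 318.

318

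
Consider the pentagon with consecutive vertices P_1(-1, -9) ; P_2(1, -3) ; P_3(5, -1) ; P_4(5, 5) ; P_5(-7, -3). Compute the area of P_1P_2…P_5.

68

Cross-terms: 12, 14, 30, 20, 60  ⇒  Σ = 136
Area = |Σ|/2 = 68.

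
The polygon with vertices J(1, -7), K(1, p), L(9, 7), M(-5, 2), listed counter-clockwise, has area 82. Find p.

-8

The doubled signed area Σ (x_i y_{i+1} − x_{i+1} y_i) is linear in p.
With p=0 it equals 100; the coefficient of p is -8 (from the two edges through K).
So -8·p + 100 = 2·82 = 164 ⇒ p = -8.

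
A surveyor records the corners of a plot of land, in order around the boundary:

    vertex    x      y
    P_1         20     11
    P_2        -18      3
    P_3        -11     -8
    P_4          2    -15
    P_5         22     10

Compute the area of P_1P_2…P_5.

504

Apply the shoelace (surveyor's) formula: 2A = Σ (x_i·y_{i+1} − x_{i+1}·y_i), indices taken mod 5.
Cross-terms: 258, 177, 181, 350, 42  ⇒  Σ = 1008
Area = |Σ|/2 = 504.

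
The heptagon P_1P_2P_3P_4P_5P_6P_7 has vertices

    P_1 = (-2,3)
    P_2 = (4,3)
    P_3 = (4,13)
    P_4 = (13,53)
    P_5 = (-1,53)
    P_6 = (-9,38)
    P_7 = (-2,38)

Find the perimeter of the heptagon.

130

|P_1P_2| = √((6)² + (0)²) = √36 = 6
|P_2P_3| = √((0)² + (10)²) = √100 = 10
|P_3P_4| = √((9)² + (40)²) = √1681 = 41
|P_4P_5| = √((-14)² + (0)²) = √196 = 14
|P_5P_6| = √((-8)² + (-15)²) = √289 = 17
|P_6P_7| = √((7)² + (0)²) = √49 = 7
|P_7P_1| = √((0)² + (-35)²) = √1225 = 35
Perimeter = 6 + 10 + 41 + 14 + 17 + 7 + 35 = 130.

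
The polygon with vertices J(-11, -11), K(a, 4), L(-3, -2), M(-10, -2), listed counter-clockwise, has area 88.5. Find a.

15

The doubled signed area Σ (x_i y_{i+1} − x_{i+1} y_i) is linear in a.
With a=0 it equals 42; the coefficient of a is 9 (from the two edges through K).
So 9·a + 42 = 2·88.5 = 177 ⇒ a = 15.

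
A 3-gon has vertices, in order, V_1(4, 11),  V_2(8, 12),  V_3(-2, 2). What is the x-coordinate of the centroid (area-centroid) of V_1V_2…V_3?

Apply the shoelace (surveyor's) formula. First the cross-terms c_i = x_i·y_{i+1} − x_{i+1}·y_i:
  -40, 40, -30  ⇒  2A = -30, A = -15.
Then Σ (x_i + x_{i+1})·c_i = -300, so x̄ = -300 / (6·(-15)) = 10/3.

10/3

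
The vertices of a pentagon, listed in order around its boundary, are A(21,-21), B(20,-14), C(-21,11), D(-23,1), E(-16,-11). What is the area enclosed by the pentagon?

560

Σ = (126) + (-74) + (232) + (269) + (567) = 1120
Area = |Σ|/2 = 560.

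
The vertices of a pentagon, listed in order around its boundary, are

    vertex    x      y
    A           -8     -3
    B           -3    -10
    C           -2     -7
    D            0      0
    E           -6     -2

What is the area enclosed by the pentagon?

Apply Gauss's area formula: 2A = Σ (x_i·y_{i+1} − x_{i+1}·y_i), indices taken mod 5.
Σ = (71) + (1) + (0) + (0) + (2) = 74
Area = |Σ|/2 = 37.

37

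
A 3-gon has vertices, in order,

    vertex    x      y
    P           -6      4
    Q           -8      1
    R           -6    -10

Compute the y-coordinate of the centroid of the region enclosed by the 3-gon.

-5/3

Apply Gauss's area formula. First the cross-terms c_i = x_i·y_{i+1} − x_{i+1}·y_i:
  26, 86, -84  ⇒  2A = 28, A = 14.
Then Σ (y_i + y_{i+1})·c_i = -140, so ȳ = -140 / (6·14) = -5/3.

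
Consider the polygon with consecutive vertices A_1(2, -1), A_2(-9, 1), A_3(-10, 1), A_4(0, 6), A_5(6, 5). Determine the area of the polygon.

59

Apply the shoelace formula: 2A = Σ (x_i·y_{i+1} − x_{i+1}·y_i), indices taken mod 5.
Σ = (-7) + (1) + (-60) + (-36) + (-16) = -118
Area = |Σ|/2 = 59.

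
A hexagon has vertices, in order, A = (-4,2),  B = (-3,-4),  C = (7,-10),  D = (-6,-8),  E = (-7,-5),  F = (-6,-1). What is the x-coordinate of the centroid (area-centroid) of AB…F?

-253/101

Apply the shoelace (surveyor's) formula. First the cross-terms c_i = x_i·y_{i+1} − x_{i+1}·y_i:
  22, 58, -116, -26, -23, -16  ⇒  2A = -101, A = -50.5.
Then Σ (x_i + x_{i+1})·c_i = 759, so x̄ = 759 / (6·(-50.5)) = -253/101.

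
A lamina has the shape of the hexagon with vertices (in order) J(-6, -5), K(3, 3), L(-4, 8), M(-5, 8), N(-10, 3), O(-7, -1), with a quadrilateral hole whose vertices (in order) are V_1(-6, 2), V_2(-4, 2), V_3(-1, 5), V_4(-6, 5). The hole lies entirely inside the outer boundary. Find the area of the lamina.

72.5

Outer boundary:
Apply the shoelace (surveyor's) formula: 2A = Σ (x_i·y_{i+1} − x_{i+1}·y_i), indices taken mod 6.
J→K: (-6)(3) − (3)(-5) = -3
K→L: (3)(8) − (-4)(3) = 36
L→M: (-4)(8) − (-5)(8) = 8
M→N: (-5)(3) − (-10)(8) = 65
N→O: (-10)(-1) − (-7)(3) = 31
O→J: (-7)(-5) − (-6)(-1) = 29
Σ = 166
Area = |Σ|/2 = 83.
Hole:
Apply the shoelace formula: 2A = Σ (x_i·y_{i+1} − x_{i+1}·y_i), indices taken mod 4.
Σ = (-4) + (-18) + (25) + (18) = 21
Area = |Σ|/2 = 10.5.
Net area = 83 − 10.5 = 72.5.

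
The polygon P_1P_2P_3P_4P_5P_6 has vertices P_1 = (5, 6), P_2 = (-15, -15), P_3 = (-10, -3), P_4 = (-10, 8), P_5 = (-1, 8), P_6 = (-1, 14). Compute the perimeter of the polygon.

78

|P_1P_2| = √((-20)² + (-21)²) = √841 = 29
|P_2P_3| = √((5)² + (12)²) = √169 = 13
|P_3P_4| = √((0)² + (11)²) = √121 = 11
|P_4P_5| = √((9)² + (0)²) = √81 = 9
|P_5P_6| = √((0)² + (6)²) = √36 = 6
|P_6P_1| = √((6)² + (-8)²) = √100 = 10
Perimeter = 29 + 13 + 11 + 9 + 6 + 10 = 78.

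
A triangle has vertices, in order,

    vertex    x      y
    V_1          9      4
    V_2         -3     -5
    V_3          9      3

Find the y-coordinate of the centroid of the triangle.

2/3

Apply the shoelace formula. First the cross-terms c_i = x_i·y_{i+1} − x_{i+1}·y_i:
  -33, 36, 9  ⇒  2A = 12, A = 6.
Then Σ (y_i + y_{i+1})·c_i = 24, so ȳ = 24 / (6·6) = 2/3.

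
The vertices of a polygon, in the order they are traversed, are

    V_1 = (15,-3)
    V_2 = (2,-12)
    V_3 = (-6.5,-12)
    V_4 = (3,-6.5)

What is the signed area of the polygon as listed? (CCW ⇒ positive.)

-54.625

Apply the surveyor's formula: 2A = Σ (x_i·y_{i+1} − x_{i+1}·y_i), indices taken mod 4.
Σ = (-174) + (-102) + (78.25) + (88.5) = -109.25
Signed area = Σ/2 = -54.625 (negative ⇒ clockwise traversal).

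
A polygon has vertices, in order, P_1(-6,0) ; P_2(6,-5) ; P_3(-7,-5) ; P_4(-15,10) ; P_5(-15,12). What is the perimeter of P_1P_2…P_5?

60

|P_1P_2| = √((12)² + (-5)²) = √169 = 13
|P_2P_3| = √((-13)² + (0)²) = √169 = 13
|P_3P_4| = √((-8)² + (15)²) = √289 = 17
|P_4P_5| = √((0)² + (2)²) = √4 = 2
|P_5P_1| = √((9)² + (-12)²) = √225 = 15
Perimeter = 13 + 13 + 17 + 2 + 15 = 60.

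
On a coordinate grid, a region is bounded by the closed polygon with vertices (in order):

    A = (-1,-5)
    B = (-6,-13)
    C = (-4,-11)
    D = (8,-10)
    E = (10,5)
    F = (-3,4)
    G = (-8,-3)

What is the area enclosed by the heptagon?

Cross-terms: -17, 14, 128, 140, 55, 41, 37  ⇒  Σ = 398
Area = |Σ|/2 = 199.

199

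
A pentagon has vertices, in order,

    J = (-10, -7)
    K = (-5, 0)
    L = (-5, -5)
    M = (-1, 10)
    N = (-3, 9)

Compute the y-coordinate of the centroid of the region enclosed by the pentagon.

466/201

Apply the shoelace (surveyor's) formula. First the cross-terms c_i = x_i·y_{i+1} − x_{i+1}·y_i:
  -35, 25, -55, 21, 111  ⇒  2A = 67, A = 33.5.
Then Σ (y_i + y_{i+1})·c_i = 466, so ȳ = 466 / (6·33.5) = 466/201.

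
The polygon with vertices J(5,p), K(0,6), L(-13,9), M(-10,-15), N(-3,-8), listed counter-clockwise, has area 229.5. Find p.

Write out the shoelace sum; only the two edges meeting at J involve p:
2·Area = [((-3)·p − 5·(-8)) + (5·6 − 0·p)] + 398
       = -3·p + 468 = 459
⇒ p = 3.

3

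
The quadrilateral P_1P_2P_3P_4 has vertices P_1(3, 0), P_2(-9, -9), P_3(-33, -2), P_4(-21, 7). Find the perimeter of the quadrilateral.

80

|P_1P_2| = √((-12)² + (-9)²) = √225 = 15
|P_2P_3| = √((-24)² + (7)²) = √625 = 25
|P_3P_4| = √((12)² + (9)²) = √225 = 15
|P_4P_1| = √((24)² + (-7)²) = √625 = 25
Perimeter = 15 + 25 + 15 + 25 = 80.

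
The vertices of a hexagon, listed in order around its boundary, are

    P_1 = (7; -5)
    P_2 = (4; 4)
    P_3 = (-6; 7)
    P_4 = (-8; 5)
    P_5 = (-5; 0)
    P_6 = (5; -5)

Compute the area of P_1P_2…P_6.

Σ = (48) + (52) + (26) + (25) + (25) + (10) = 186
Area = |Σ|/2 = 93.

93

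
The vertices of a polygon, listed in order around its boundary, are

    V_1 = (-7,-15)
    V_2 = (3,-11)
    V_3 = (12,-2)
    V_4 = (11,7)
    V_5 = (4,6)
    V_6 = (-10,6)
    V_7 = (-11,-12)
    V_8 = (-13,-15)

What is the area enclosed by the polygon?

V_1→V_2: (-7)(-11) − (3)(-15) = 122
V_2→V_3: (3)(-2) − (12)(-11) = 126
V_3→V_4: (12)(7) − (11)(-2) = 106
V_4→V_5: (11)(6) − (4)(7) = 38
V_5→V_6: (4)(6) − (-10)(6) = 84
V_6→V_7: (-10)(-12) − (-11)(6) = 186
V_7→V_8: (-11)(-15) − (-13)(-12) = 9
V_8→V_1: (-13)(-15) − (-7)(-15) = 90
Σ = 761
Area = |Σ|/2 = 380.5.

380.5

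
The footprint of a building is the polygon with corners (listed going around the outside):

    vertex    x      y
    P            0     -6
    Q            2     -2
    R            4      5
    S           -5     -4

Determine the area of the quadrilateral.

34.5

Apply the surveyor's formula: 2A = Σ (x_i·y_{i+1} − x_{i+1}·y_i), indices taken mod 4.
Σ = (12) + (18) + (9) + (30) = 69
Area = |Σ|/2 = 34.5.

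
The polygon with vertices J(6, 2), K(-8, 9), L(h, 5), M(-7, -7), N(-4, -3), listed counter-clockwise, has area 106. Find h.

-9

The doubled signed area Σ (x_i y_{i+1} − x_{i+1} y_i) is linear in h.
With h=0 it equals 68; the coefficient of h is -16 (from the two edges through L).
So -16·h + 68 = 2·106 = 212 ⇒ h = -9.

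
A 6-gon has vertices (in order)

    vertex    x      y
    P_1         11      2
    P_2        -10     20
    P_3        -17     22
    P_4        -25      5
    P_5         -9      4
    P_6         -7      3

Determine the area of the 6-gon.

362

Apply Gauss's area formula: 2A = Σ (x_i·y_{i+1} − x_{i+1}·y_i), indices taken mod 6.
Σ = (240) + (120) + (465) + (-55) + (1) + (-47) = 724
Area = |Σ|/2 = 362.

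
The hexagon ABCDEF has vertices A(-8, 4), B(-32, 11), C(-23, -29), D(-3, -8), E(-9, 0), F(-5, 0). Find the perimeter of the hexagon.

114

|AB| = √((-24)² + (7)²) = √625 = 25
|BC| = √((9)² + (-40)²) = √1681 = 41
|CD| = √((20)² + (21)²) = √841 = 29
|DE| = √((-6)² + (8)²) = √100 = 10
|EF| = √((4)² + (0)²) = √16 = 4
|FA| = √((-3)² + (4)²) = √25 = 5
Perimeter = 25 + 41 + 29 + 10 + 4 + 5 = 114.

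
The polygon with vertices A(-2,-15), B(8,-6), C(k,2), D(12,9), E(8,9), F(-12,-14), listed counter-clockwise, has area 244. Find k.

The doubled signed area Σ (x_i y_{i+1} − x_{i+1} y_i) is linear in k.
With k=0 it equals 308; the coefficient of k is 15 (from the two edges through C).
So 15·k + 308 = 2·244 = 488 ⇒ k = 12.

12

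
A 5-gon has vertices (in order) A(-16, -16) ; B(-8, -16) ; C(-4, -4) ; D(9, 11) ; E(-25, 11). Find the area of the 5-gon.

Cross-terms: 128, -32, -8, 374, 576  ⇒  Σ = 1038
Area = |Σ|/2 = 519.

519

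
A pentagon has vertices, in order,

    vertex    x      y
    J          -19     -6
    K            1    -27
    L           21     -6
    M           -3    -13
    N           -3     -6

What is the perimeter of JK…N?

|JK| = √((20)² + (-21)²) = √841 = 29
|KL| = √((20)² + (21)²) = √841 = 29
|LM| = √((-24)² + (-7)²) = √625 = 25
|MN| = √((0)² + (7)²) = √49 = 7
|NJ| = √((-16)² + (0)²) = √256 = 16
Perimeter = 29 + 29 + 25 + 7 + 16 = 106.

106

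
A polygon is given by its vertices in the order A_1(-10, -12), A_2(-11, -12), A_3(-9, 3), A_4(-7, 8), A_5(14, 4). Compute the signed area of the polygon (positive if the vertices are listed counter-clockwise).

-236

Apply the shoelace (surveyor's) formula: 2A = Σ (x_i·y_{i+1} − x_{i+1}·y_i), indices taken mod 5.
Σ = (-12) + (-141) + (-51) + (-140) + (-128) = -472
Signed area = Σ/2 = -236 (negative ⇒ clockwise traversal).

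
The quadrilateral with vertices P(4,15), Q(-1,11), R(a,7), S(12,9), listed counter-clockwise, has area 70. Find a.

-14

The doubled signed area Σ (x_i y_{i+1} − x_{i+1} y_i) is linear in a.
With a=0 it equals 112; the coefficient of a is -2 (from the two edges through R).
So -2·a + 112 = 2·70 = 140 ⇒ a = -14.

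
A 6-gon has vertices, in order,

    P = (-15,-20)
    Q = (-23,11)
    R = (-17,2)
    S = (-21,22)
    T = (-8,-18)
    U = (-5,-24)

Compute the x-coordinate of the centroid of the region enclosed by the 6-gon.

-3089/210

Apply the shoelace (surveyor's) formula. First the cross-terms c_i = x_i·y_{i+1} − x_{i+1}·y_i:
  -625, 141, -332, 554, 102, -260  ⇒  2A = -420, A = -210.
Then Σ (x_i + x_{i+1})·c_i = 18534, so x̄ = 18534 / (6·(-210)) = -3089/210.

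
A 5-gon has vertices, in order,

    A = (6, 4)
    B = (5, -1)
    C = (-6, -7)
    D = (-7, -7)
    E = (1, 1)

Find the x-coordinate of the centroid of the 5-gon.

14/19

Apply the shoelace (surveyor's) formula. First the cross-terms c_i = x_i·y_{i+1} − x_{i+1}·y_i:
  -26, -41, -7, 0, -2  ⇒  2A = -76, A = -38.
Then Σ (x_i + x_{i+1})·c_i = -168, so x̄ = -168 / (6·(-38)) = 14/19.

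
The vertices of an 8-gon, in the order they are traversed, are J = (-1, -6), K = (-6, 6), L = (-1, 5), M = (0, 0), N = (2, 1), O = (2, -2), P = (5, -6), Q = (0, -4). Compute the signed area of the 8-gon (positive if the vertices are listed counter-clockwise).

Cross-terms: -42, -24, 0, 0, -6, -2, -20, -4  ⇒  Σ = -98
Signed area = Σ/2 = -49 (negative ⇒ clockwise traversal).

-49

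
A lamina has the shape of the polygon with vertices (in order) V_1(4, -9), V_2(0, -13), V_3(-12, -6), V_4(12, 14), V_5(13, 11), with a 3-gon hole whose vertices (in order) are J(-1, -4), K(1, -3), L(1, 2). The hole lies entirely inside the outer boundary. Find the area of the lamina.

Outer boundary:
Apply the shoelace formula: 2A = Σ (x_i·y_{i+1} − x_{i+1}·y_i), indices taken mod 5.
Σ = (-52) + (-156) + (-96) + (-50) + (-161) = -515
Area = |Σ|/2 = 257.5.
Hole:
Apply Gauss's area formula: 2A = Σ (x_i·y_{i+1} − x_{i+1}·y_i), indices taken mod 3.
Cross-terms: 7, 5, -2  ⇒  Σ = 10
Area = |Σ|/2 = 5.
Net area = 257.5 − 5 = 252.5.

252.5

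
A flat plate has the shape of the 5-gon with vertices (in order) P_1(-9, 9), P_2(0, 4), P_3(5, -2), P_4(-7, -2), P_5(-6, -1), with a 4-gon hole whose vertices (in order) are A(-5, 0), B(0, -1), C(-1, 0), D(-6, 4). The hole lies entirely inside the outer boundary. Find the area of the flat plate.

Outer boundary:
Apply Gauss's area formula: 2A = Σ (x_i·y_{i+1} − x_{i+1}·y_i), indices taken mod 5.
Σ = (-36) + (-20) + (-24) + (-5) + (-63) = -148
Area = |Σ|/2 = 74.
Hole:
Σ = (5) + (-1) + (-4) + (20) = 20
Area = |Σ|/2 = 10.
Net area = 74 − 10 = 64.

64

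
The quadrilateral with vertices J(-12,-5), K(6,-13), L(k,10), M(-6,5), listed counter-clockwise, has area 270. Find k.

8

Write out the shoelace sum; only the two edges meeting at L involve k:
2·Area = [(6·10 − k·(-13)) + (k·5 − (-6)·10)] + 276
       = 18·k + 396 = 540
⇒ k = 8.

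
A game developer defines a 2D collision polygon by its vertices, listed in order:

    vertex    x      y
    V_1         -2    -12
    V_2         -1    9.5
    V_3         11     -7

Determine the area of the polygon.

Σ = (-31) + (-97.5) + (-146) = -274.5
Area = |Σ|/2 = 137.25.

137.25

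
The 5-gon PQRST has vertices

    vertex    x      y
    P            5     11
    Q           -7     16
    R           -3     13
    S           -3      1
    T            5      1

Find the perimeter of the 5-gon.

|PQ| = √((-12)² + (5)²) = √169 = 13
|QR| = √((4)² + (-3)²) = √25 = 5
|RS| = √((0)² + (-12)²) = √144 = 12
|ST| = √((8)² + (0)²) = √64 = 8
|TP| = √((0)² + (10)²) = √100 = 10
Perimeter = 13 + 5 + 12 + 8 + 10 = 48.

48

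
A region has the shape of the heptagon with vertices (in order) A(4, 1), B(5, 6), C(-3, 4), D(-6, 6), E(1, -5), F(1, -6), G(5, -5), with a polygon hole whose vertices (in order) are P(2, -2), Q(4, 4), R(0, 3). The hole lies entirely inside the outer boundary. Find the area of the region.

57

Outer boundary:
Apply the shoelace formula: 2A = Σ (x_i·y_{i+1} − x_{i+1}·y_i), indices taken mod 7.
A→B: (4)(6) − (5)(1) = 19
B→C: (5)(4) − (-3)(6) = 38
C→D: (-3)(6) − (-6)(4) = 6
D→E: (-6)(-5) − (1)(6) = 24
E→F: (1)(-6) − (1)(-5) = -1
F→G: (1)(-5) − (5)(-6) = 25
G→A: (5)(1) − (4)(-5) = 25
Σ = 136
Area = |Σ|/2 = 68.
Hole:
Apply the shoelace (surveyor's) formula: 2A = Σ (x_i·y_{i+1} − x_{i+1}·y_i), indices taken mod 3.
P→Q: (2)(4) − (4)(-2) = 16
Q→R: (4)(3) − (0)(4) = 12
R→P: (0)(-2) − (2)(3) = -6
Σ = 22
Area = |Σ|/2 = 11.
Net area = 68 − 11 = 57.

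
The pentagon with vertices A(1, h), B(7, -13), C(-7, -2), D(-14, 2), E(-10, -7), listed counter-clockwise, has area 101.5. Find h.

-14

The doubled signed area Σ (x_i y_{i+1} − x_{i+1} y_i) is linear in h.
With h=0 it equals -35; the coefficient of h is -17 (from the two edges through A).
So -17·h + -35 = 2·101.5 = 203 ⇒ h = -14.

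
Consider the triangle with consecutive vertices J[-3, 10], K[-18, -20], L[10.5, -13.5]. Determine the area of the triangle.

Σ = (240) + (453) + (64.5) = 757.5
Area = |Σ|/2 = 378.75.

378.75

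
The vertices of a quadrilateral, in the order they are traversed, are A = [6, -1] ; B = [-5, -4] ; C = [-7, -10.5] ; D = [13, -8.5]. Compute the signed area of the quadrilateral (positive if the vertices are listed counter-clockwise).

114.75

Apply the shoelace (surveyor's) formula: 2A = Σ (x_i·y_{i+1} − x_{i+1}·y_i), indices taken mod 4.
A→B: (6)(-4) − (-5)(-1) = -29
B→C: (-5)(-10.5) − (-7)(-4) = 24.5
C→D: (-7)(-8.5) − (13)(-10.5) = 196
D→A: (13)(-1) − (6)(-8.5) = 38
Σ = 229.5
Signed area = Σ/2 = 114.75 (positive ⇒ counter-clockwise traversal).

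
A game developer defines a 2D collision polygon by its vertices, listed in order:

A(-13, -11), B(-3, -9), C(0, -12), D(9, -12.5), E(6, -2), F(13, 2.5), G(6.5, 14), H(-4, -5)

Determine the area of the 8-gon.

247.125

Σ = (84) + (36) + (108) + (57) + (41) + (165.75) + (23.5) + (-21) = 494.25
Area = |Σ|/2 = 247.125.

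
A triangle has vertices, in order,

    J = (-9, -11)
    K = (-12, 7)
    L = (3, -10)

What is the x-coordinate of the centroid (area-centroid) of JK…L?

Apply Gauss's area formula. First the cross-terms c_i = x_i·y_{i+1} − x_{i+1}·y_i:
  -195, 99, -123  ⇒  2A = -219, A = -109.5.
Then Σ (x_i + x_{i+1})·c_i = 3942, so x̄ = 3942 / (6·(-109.5)) = -6.

-6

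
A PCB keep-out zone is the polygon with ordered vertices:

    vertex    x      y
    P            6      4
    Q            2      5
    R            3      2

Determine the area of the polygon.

5.5

Apply the shoelace (surveyor's) formula: 2A = Σ (x_i·y_{i+1} − x_{i+1}·y_i), indices taken mod 3.
Cross-terms: 22, -11, 0  ⇒  Σ = 11
Area = |Σ|/2 = 5.5.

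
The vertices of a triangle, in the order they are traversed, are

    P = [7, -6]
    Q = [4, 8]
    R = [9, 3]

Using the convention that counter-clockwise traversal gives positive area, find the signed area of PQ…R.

-27.5

Apply the surveyor's formula: 2A = Σ (x_i·y_{i+1} − x_{i+1}·y_i), indices taken mod 3.
Cross-terms: 80, -60, -75  ⇒  Σ = -55
Signed area = Σ/2 = -27.5 (negative ⇒ clockwise traversal).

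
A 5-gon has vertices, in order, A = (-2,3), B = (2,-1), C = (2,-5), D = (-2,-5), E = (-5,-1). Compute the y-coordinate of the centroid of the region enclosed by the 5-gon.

Apply Gauss's area formula. First the cross-terms c_i = x_i·y_{i+1} − x_{i+1}·y_i:
  -4, -8, -20, -23, -17  ⇒  2A = -72, A = -36.
Then Σ (y_i + y_{i+1})·c_i = 344, so ȳ = 344 / (6·(-36)) = -43/27.

-43/27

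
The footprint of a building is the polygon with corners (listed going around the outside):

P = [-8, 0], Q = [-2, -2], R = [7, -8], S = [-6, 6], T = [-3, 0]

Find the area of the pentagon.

29

Apply the shoelace (surveyor's) formula: 2A = Σ (x_i·y_{i+1} − x_{i+1}·y_i), indices taken mod 5.
Cross-terms: 16, 30, -6, 18, 0  ⇒  Σ = 58
Area = |Σ|/2 = 29.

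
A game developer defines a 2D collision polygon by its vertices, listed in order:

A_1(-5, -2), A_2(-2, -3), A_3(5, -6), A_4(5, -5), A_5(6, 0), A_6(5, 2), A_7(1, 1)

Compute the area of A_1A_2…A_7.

45.5

Apply the surveyor's formula: 2A = Σ (x_i·y_{i+1} − x_{i+1}·y_i), indices taken mod 7.
Σ = (11) + (27) + (5) + (30) + (12) + (3) + (3) = 91
Area = |Σ|/2 = 45.5.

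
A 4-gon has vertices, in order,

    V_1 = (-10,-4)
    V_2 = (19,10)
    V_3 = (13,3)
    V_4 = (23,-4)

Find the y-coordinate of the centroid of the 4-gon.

-0.08

Apply the shoelace (surveyor's) formula. First the cross-terms c_i = x_i·y_{i+1} − x_{i+1}·y_i:
  -24, -73, -121, -132  ⇒  2A = -350, A = -175.
Then Σ (y_i + y_{i+1})·c_i = 84, so ȳ = 84 / (6·(-175)) = -0.08.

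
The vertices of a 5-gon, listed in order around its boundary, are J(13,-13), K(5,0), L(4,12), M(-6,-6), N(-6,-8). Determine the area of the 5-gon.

Apply the shoelace (surveyor's) formula: 2A = Σ (x_i·y_{i+1} − x_{i+1}·y_i), indices taken mod 5.
J→K: (13)(0) − (5)(-13) = 65
K→L: (5)(12) − (4)(0) = 60
L→M: (4)(-6) − (-6)(12) = 48
M→N: (-6)(-8) − (-6)(-6) = 12
N→J: (-6)(-13) − (13)(-8) = 182
Σ = 367
Area = |Σ|/2 = 183.5.

183.5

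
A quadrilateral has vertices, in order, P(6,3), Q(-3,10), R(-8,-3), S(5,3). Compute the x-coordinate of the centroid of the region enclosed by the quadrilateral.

Apply Gauss's area formula. First the cross-terms c_i = x_i·y_{i+1} − x_{i+1}·y_i:
  69, 89, -9, -3  ⇒  2A = 146, A = 73.
Then Σ (x_i + x_{i+1})·c_i = -778, so x̄ = -778 / (6·73) = -389/219.

-389/219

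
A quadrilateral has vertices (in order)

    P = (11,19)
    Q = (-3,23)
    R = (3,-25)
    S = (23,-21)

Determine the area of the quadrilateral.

748

P→Q: (11)(23) − (-3)(19) = 310
Q→R: (-3)(-25) − (3)(23) = 6
R→S: (3)(-21) − (23)(-25) = 512
S→P: (23)(19) − (11)(-21) = 668
Σ = 1496
Area = |Σ|/2 = 748.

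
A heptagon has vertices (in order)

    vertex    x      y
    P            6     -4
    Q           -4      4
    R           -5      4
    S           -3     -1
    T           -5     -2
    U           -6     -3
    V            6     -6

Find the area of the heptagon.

49.5

Apply the shoelace (surveyor's) formula: 2A = Σ (x_i·y_{i+1} − x_{i+1}·y_i), indices taken mod 7.
Σ = (8) + (4) + (17) + (1) + (3) + (54) + (12) = 99
Area = |Σ|/2 = 49.5.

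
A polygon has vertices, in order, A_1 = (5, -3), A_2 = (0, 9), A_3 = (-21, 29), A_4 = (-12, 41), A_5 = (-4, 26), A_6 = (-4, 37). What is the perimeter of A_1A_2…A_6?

126

|A_1A_2| = √((-5)² + (12)²) = √169 = 13
|A_2A_3| = √((-21)² + (20)²) = √841 = 29
|A_3A_4| = √((9)² + (12)²) = √225 = 15
|A_4A_5| = √((8)² + (-15)²) = √289 = 17
|A_5A_6| = √((0)² + (11)²) = √121 = 11
|A_6A_1| = √((9)² + (-40)²) = √1681 = 41
Perimeter = 13 + 29 + 15 + 17 + 11 + 41 = 126.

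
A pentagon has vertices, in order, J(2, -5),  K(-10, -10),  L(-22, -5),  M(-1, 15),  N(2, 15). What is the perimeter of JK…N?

78

|JK| = √((-12)² + (-5)²) = √169 = 13
|KL| = √((-12)² + (5)²) = √169 = 13
|LM| = √((21)² + (20)²) = √841 = 29
|MN| = √((3)² + (0)²) = √9 = 3
|NJ| = √((0)² + (-20)²) = √400 = 20
Perimeter = 13 + 13 + 29 + 3 + 20 = 78.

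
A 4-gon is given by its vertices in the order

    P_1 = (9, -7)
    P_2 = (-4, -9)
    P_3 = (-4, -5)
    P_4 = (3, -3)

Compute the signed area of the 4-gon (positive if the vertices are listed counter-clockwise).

Σ = (-109) + (-16) + (27) + (6) = -92
Signed area = Σ/2 = -46 (negative ⇒ clockwise traversal).

-46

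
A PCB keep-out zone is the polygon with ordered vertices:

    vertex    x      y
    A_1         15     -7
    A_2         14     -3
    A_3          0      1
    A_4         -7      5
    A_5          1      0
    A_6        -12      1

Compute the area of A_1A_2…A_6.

Cross-terms: 53, 14, 7, -5, 1, 69  ⇒  Σ = 139
Area = |Σ|/2 = 69.5.

69.5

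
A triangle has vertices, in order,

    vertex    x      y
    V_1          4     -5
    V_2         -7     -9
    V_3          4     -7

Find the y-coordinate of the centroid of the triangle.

Apply the surveyor's formula. First the cross-terms c_i = x_i·y_{i+1} − x_{i+1}·y_i:
  -71, 85, 8  ⇒  2A = 22, A = 11.
Then Σ (y_i + y_{i+1})·c_i = -462, so ȳ = -462 / (6·11) = -7.

-7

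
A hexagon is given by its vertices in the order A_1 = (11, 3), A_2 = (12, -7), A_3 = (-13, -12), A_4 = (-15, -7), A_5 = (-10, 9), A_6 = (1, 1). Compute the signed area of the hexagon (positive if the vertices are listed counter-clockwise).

-334.5

A_1→A_2: (11)(-7) − (12)(3) = -113
A_2→A_3: (12)(-12) − (-13)(-7) = -235
A_3→A_4: (-13)(-7) − (-15)(-12) = -89
A_4→A_5: (-15)(9) − (-10)(-7) = -205
A_5→A_6: (-10)(1) − (1)(9) = -19
A_6→A_1: (1)(3) − (11)(1) = -8
Σ = -669
Signed area = Σ/2 = -334.5 (negative ⇒ clockwise traversal).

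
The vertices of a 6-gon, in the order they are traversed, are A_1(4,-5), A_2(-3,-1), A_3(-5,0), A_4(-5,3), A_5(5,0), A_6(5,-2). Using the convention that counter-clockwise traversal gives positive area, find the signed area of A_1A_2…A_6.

Apply the shoelace formula: 2A = Σ (x_i·y_{i+1} − x_{i+1}·y_i), indices taken mod 6.
A_1→A_2: (4)(-1) − (-3)(-5) = -19
A_2→A_3: (-3)(0) − (-5)(-1) = -5
A_3→A_4: (-5)(3) − (-5)(0) = -15
A_4→A_5: (-5)(0) − (5)(3) = -15
A_5→A_6: (5)(-2) − (5)(0) = -10
A_6→A_1: (5)(-5) − (4)(-2) = -17
Σ = -81
Signed area = Σ/2 = -40.5 (negative ⇒ clockwise traversal).

-40.5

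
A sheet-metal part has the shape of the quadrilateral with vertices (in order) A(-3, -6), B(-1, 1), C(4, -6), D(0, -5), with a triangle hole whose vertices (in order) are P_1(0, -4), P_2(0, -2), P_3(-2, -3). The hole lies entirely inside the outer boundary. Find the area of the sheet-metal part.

Outer boundary:
Apply the surveyor's formula: 2A = Σ (x_i·y_{i+1} − x_{i+1}·y_i), indices taken mod 4.
Cross-terms: -9, 2, -20, -15  ⇒  Σ = -42
Area = |Σ|/2 = 21.
Hole:
Σ = (0) + (-4) + (8) = 4
Area = |Σ|/2 = 2.
Net area = 21 − 2 = 19.

19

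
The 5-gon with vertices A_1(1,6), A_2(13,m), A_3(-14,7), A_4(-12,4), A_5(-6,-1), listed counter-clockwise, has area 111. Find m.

The doubled signed area Σ (x_i y_{i+1} − x_{i+1} y_i) is linear in m.
With m=0 it equals 42; the coefficient of m is 15 (from the two edges through A_2).
So 15·m + 42 = 2·111 = 222 ⇒ m = 12.

12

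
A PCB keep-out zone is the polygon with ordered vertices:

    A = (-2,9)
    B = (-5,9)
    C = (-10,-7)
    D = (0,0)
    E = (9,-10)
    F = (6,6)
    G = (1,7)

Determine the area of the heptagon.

Σ = (27) + (125) + (0) + (0) + (114) + (36) + (23) = 325
Area = |Σ|/2 = 162.5.

162.5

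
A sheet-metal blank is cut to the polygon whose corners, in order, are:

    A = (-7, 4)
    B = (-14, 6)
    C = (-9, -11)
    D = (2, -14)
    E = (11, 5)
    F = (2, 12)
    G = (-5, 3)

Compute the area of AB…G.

Apply the shoelace (surveyor's) formula: 2A = Σ (x_i·y_{i+1} − x_{i+1}·y_i), indices taken mod 7.
Σ = (14) + (208) + (148) + (164) + (122) + (66) + (1) = 723
Area = |Σ|/2 = 361.5.

361.5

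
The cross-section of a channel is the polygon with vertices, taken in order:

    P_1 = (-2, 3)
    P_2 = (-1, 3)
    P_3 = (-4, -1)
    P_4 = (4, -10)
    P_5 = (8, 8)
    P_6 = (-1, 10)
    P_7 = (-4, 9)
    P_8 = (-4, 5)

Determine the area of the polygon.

149.5

Σ = (-3) + (13) + (44) + (112) + (88) + (31) + (16) + (-2) = 299
Area = |Σ|/2 = 149.5.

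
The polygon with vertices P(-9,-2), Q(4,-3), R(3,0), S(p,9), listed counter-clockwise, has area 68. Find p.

8

The doubled signed area Σ (x_i y_{i+1} − x_{i+1} y_i) is linear in p.
With p=0 it equals 152; the coefficient of p is -2 (from the two edges through S).
So -2·p + 152 = 2·68 = 136 ⇒ p = 8.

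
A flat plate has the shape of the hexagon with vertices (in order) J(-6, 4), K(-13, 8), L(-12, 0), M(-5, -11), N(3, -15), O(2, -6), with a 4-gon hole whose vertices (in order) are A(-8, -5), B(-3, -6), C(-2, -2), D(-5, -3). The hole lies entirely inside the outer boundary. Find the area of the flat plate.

Outer boundary:
J→K: (-6)(8) − (-13)(4) = 4
K→L: (-13)(0) − (-12)(8) = 96
L→M: (-12)(-11) − (-5)(0) = 132
M→N: (-5)(-15) − (3)(-11) = 108
N→O: (3)(-6) − (2)(-15) = 12
O→J: (2)(4) − (-6)(-6) = -28
Σ = 324
Area = |Σ|/2 = 162.
Hole:
Cross-terms: 33, -6, -4, 1  ⇒  Σ = 24
Area = |Σ|/2 = 12.
Net area = 162 − 12 = 150.

150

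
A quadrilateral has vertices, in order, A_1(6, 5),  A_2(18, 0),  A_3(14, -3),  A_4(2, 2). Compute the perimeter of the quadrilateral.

|A_1A_2| = √((12)² + (-5)²) = √169 = 13
|A_2A_3| = √((-4)² + (-3)²) = √25 = 5
|A_3A_4| = √((-12)² + (5)²) = √169 = 13
|A_4A_1| = √((4)² + (3)²) = √25 = 5
Perimeter = 13 + 5 + 13 + 5 = 36.

36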